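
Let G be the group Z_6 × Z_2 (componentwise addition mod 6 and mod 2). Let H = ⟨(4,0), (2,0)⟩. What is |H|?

3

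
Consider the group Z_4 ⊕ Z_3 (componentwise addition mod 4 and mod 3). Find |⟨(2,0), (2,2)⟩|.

|⟨(2,0)⟩| = 2 and |⟨(2,2)⟩| = 6, so |H| is a multiple of lcm(2, 6) = 6 and divides |G| = 12.
Closing under the operation: H = {(0,0), (0,1), (0,2), (2,0), (2,1), (2,2)}, so |H| = 6.

6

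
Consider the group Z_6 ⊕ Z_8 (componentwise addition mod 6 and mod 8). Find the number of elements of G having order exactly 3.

An element (a,b) has order lcm(ord(a), ord(b)); count pairs with lcm equal to 3.
Enumerating gives 2 such elements.

2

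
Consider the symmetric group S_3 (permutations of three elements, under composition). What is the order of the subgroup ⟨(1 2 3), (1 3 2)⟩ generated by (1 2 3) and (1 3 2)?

3

|⟨(1 2 3)⟩| = 3 and |⟨(1 3 2)⟩| = 3, so |H| is a multiple of lcm(3, 3) = 3 and divides |G| = 6.
Closing under the operation: H = {e, (1 2 3), (1 3 2)}, so |H| = 3.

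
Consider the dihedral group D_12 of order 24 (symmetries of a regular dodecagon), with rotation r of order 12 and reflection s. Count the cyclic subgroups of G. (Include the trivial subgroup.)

Group the elements of G by the cyclic subgroup they generate; each cyclic subgroup of order d accounts for φ(d) elements.
Cyclic subgroups by order — order 1: 1; order 2: 13; order 3: 1; order 4: 1; order 6: 1; order 12: 1.
Total: 18.

18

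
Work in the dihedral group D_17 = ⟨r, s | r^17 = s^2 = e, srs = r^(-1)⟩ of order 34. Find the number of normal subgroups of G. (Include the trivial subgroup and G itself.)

G has 20 subgroups. Checking conjugation-invariance by order — order 1: 1/1 normal; order 2: 0/17 normal; order 17: 1/1 normal; order 34: 1/1 normal.
Total normal subgroups: 3.

3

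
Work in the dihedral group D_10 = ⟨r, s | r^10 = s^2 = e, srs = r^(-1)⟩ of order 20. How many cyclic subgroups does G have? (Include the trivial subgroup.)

14

A cyclic subgroup of order d is generated by each of its φ(d) elements of order d, so the cyclic subgroups of order d number (#elements of order d)/φ(d).
Cyclic subgroups by order — order 1: 1; order 2: 11; order 5: 1; order 10: 1.
Total: 14.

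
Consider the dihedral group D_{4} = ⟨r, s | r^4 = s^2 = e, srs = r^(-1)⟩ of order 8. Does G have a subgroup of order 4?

4 | 8. A subgroup of order 4 is {e, r, r^2, r^3}.

Yes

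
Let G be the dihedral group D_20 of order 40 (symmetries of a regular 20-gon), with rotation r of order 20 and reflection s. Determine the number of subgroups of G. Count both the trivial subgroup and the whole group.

|G| = 40, so by Lagrange every subgroup order divides 40. Divisors: 1, 2, 4, 5, 8, 10, 20, 40.
Subgroups by order — order 1: 1; order 2: 21; order 4: 11; order 5: 1; order 8: 5; order 10: 5; order 20: 3; order 40: 1.
Total: 1 + 21 + 11 + 1 + 5 + 5 + 3 + 1 = 48.

48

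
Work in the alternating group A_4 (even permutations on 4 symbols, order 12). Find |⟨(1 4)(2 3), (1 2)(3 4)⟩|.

|⟨(1 4)(2 3)⟩| = 2 and |⟨(1 2)(3 4)⟩| = 2, so |H| is a multiple of lcm(2, 2) = 2 and divides |G| = 12.
Closing under the operation: H = {e, (1 2)(3 4), (1 3)(2 4), (1 4)(2 3)}, so |H| = 4.

4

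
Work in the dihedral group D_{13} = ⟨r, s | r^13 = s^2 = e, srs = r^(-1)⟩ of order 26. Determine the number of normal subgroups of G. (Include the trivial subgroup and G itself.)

G has 16 subgroups. Checking conjugation-invariance by order — order 1: 1/1 normal; order 2: 0/13 normal; order 13: 1/1 normal; order 26: 1/1 normal.
Total normal subgroups: 3.

3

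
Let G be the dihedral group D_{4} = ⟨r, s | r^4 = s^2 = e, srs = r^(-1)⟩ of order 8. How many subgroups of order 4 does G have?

3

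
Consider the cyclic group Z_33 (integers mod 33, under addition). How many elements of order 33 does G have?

In a cyclic group of order 33, the number of elements of order d (for d | 33) is φ(d).
φ(33) = 20.

20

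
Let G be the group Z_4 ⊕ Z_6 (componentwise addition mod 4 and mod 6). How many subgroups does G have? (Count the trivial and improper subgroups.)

16

|G| = 24, so by Lagrange every subgroup order divides 24. Divisors: 1, 2, 3, 4, 6, 8, 12, 24.
Subgroups by order — order 1: 1; order 2: 3; order 3: 1; order 4: 3; order 6: 3; order 8: 1; order 12: 3; order 24: 1.
Total: 1 + 3 + 1 + 3 + 3 + 1 + 3 + 1 = 16.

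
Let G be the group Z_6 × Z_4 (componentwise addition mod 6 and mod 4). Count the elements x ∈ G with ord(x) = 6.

An element (a,b) has order lcm(ord(a), ord(b)); count pairs with lcm equal to 6.
Enumerating gives 6 such elements.

6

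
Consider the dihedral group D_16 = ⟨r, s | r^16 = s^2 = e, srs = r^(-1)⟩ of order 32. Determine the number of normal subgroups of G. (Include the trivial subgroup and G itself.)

G has 36 subgroups. Checking conjugation-invariance by order — order 1: 1/1 normal; order 2: 1/17 normal; order 4: 1/9 normal; order 8: 1/5 normal; order 16: 3/3 normal; order 32: 1/1 normal.
Total normal subgroups: 8.

8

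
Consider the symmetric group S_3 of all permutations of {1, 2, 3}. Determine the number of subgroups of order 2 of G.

3

|G| = 6 and 2 | 6, so subgroups of order 2 are possible by Lagrange.
The subgroups of order 2 are: {e, (1 2)}; {e, (1 3)}; {e, (2 3)}.
So G has 3 subgroups of order 2.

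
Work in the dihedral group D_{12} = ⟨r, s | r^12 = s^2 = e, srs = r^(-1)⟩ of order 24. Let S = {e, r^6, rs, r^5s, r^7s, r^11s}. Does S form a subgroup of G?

Closure fails: r^11s · r^7s = r^4 ∉ S. So S is not a subgroup.

No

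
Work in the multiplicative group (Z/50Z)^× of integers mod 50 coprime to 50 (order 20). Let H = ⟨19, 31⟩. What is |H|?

10

|⟨19⟩| = 10 and |⟨31⟩| = 5, so |H| is a multiple of lcm(10, 5) = 10 and divides |G| = 20.
Closing under the operation: H = {1, 9, 11, 19, 21, 29, 31, 39, 41, 49}, so |H| = 10.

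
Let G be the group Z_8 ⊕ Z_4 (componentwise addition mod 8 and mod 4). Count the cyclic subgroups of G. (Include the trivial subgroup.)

14

Group the elements of G by the cyclic subgroup they generate; each cyclic subgroup of order d accounts for φ(d) elements.
Cyclic subgroups by order — order 1: 1; order 2: 3; order 4: 6; order 8: 4.
Total: 14.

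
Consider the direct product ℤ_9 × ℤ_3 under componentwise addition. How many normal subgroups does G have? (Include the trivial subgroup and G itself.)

10

G is abelian, so every subgroup is normal.
G has 10 subgroups in total, hence 10 normal subgroups.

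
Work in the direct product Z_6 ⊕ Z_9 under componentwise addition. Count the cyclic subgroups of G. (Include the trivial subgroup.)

Each element a generates a cyclic subgroup ⟨a⟩; distinct elements may generate the same one (a cyclic group of order d has φ(d) generators).
Cyclic subgroups by order — order 1: 1; order 2: 1; order 3: 4; order 6: 4; order 9: 3; order 18: 3.
Total: 16.

16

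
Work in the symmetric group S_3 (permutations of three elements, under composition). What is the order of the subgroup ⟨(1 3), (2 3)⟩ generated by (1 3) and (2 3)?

|⟨(1 3)⟩| = 2 and |⟨(2 3)⟩| = 2, so |H| is a multiple of lcm(2, 2) = 2 and divides |G| = 6.
Closing {(1 3), (2 3)} under the group operation gives all of G, so |H| = 6.

6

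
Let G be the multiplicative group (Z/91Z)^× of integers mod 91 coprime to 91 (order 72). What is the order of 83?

Compute successive powers of 83 mod 91: 83, 64, 34, 1; 83^4 ≡ 1 (mod 91).
So |⟨83⟩| = 4.

4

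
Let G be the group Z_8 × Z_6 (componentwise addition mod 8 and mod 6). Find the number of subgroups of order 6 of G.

|G| = 48 and 6 | 48, so subgroups of order 6 are possible by Lagrange.
The subgroups of order 6 are: {(0,0), (0,1), (0,2), (0,3), (0,4), (0,5)}; {(0,0), (0,2), (0,4), (4,0), (4,2), (4,4)}; {(0,0), (0,2), (0,4), (4,1), (4,3), (4,5)}.
So G has 3 subgroups of order 6.

3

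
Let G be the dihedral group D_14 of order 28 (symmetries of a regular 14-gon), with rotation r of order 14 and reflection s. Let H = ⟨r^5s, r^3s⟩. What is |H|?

|⟨r^5s⟩| = 2 and |⟨r^3s⟩| = 2, so |H| is a multiple of lcm(2, 2) = 2 and divides |G| = 28.
Closing under the operation: H = {e, r^2, r^4, r^6, r^8, r^10, r^12, rs, r^3s, r^5s, r^7s, r^9s, r^11s, r^13s}, so |H| = 14.

14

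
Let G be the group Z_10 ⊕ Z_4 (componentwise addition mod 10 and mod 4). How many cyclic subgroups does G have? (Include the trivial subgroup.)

Group the elements of G by the cyclic subgroup they generate; each cyclic subgroup of order d accounts for φ(d) elements.
Cyclic subgroups by order — order 1: 1; order 2: 3; order 4: 2; order 5: 1; order 10: 3; order 20: 2.
Total: 12.

12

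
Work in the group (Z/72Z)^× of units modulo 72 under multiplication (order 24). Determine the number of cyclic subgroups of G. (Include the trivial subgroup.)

A cyclic subgroup of order d is generated by each of its φ(d) elements of order d, so the cyclic subgroups of order d number (#elements of order d)/φ(d).
Cyclic subgroups by order — order 1: 1; order 2: 7; order 3: 1; order 6: 7.
Total: 16.

16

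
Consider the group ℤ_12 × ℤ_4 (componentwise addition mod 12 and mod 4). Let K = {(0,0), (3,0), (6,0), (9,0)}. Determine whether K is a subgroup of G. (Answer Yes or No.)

|K| = 4 divides |G| = 48, consistent with Lagrange.
K contains the identity, every element's inverse is in K, and K is closed under +: it is a subgroup.
In fact K = ⟨(9,0)⟩.

Yes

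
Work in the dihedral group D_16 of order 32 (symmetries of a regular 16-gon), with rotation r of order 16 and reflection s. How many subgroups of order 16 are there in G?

3

|G| = 32 and 16 | 32, so subgroups of order 16 are possible by Lagrange.
The subgroups of order 16 are: {e, r, r^2, r^3, r^4, r^5, r^6, r^7, r^8, r^9, r^10, r^11, r^12, r^13, r^14, r^15}; {e, r^2, r^4, r^6, r^8, r^10, r^12, r^14, s, r^2s, r^4s, r^6s, r^8s, r^10s, r^12s, r^14s}; {e, r^2, r^4, r^6, r^8, r^10, r^12, r^14, rs, r^3s, r^5s, r^7s, r^9s, r^11s, r^13s, r^15s}.
So G has 3 subgroups of order 16.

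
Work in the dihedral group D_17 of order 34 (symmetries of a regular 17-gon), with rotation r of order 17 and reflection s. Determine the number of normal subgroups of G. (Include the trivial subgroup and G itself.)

3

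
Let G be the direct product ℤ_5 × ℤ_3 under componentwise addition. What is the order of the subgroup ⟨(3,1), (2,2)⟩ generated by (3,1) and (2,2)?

15

|⟨(3,1)⟩| = 15 and |⟨(2,2)⟩| = 15, so |H| is a multiple of lcm(15, 15) = 15 and divides |G| = 15.
Closing {(3,1), (2,2)} under the group operation gives all of G, so |H| = 15.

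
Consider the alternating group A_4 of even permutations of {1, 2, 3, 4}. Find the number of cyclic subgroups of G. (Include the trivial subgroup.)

Each element a generates a cyclic subgroup ⟨a⟩; distinct elements may generate the same one (a cyclic group of order d has φ(d) generators).
Cyclic subgroups by order — order 1: 1; order 2: 3; order 3: 4.
Total: 8.

8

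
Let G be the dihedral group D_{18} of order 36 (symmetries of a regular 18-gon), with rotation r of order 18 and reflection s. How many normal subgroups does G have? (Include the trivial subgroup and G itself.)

G has 45 subgroups. Checking conjugation-invariance by order — order 1: 1/1 normal; order 2: 1/19 normal; order 3: 1/1 normal; order 4: 0/9 normal; order 6: 1/7 normal; order 9: 1/1 normal; order 12: 0/3 normal; order 18: 3/3 normal; order 36: 1/1 normal.
Total normal subgroups: 9.

9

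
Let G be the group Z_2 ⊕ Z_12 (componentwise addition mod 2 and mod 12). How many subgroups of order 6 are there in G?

3

|G| = 24 and 6 | 24, so subgroups of order 6 are possible by Lagrange.
The subgroups of order 6 are: {(0,0), (0,2), (0,4), (0,6), (0,8), (0,10)}; {(0,0), (0,4), (0,8), (1,0), (1,4), (1,8)}; {(0,0), (0,4), (0,8), (1,2), (1,6), (1,10)}.
So G has 3 subgroups of order 6.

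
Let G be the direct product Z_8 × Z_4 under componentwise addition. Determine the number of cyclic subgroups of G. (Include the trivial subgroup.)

14

Each element a generates a cyclic subgroup ⟨a⟩; distinct elements may generate the same one (a cyclic group of order d has φ(d) generators).
Cyclic subgroups by order — order 1: 1; order 2: 3; order 4: 6; order 8: 4.
Total: 14.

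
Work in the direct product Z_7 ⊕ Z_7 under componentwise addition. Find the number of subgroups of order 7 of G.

|G| = 49 and 7 | 49, so subgroups of order 7 are possible by Lagrange.
The subgroups of order 7 are: {(0,0), (0,1), (0,2), (0,3), (0,4), (0,5), (0,6)}; {(0,0), (1,0), (2,0), (3,0), (4,0), (5,0), (6,0)}; {(0,0), (1,1), (2,2), (3,3), (4,4), (5,5), (6,6)}; {(0,0), (1,2), (2,4), (3,6), (4,1), (5,3), (6,5)}; … (8 in all).
So G has 8 subgroups of order 7.

8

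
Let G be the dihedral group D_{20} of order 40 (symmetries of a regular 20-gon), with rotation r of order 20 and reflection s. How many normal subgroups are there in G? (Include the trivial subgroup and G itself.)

9

G has 48 subgroups. Checking conjugation-invariance by order — order 1: 1/1 normal; order 2: 1/21 normal; order 4: 1/11 normal; order 5: 1/1 normal; order 8: 0/5 normal; order 10: 1/5 normal; order 20: 3/3 normal; order 40: 1/1 normal.
Total normal subgroups: 9.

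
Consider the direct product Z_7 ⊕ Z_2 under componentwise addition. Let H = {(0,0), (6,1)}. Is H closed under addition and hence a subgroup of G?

(6,1) ∈ H but its inverse (1,1) ∉ H, so H is not a subgroup.

No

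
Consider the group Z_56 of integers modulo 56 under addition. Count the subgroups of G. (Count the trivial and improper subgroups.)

Subgroups of the cyclic group Z_56 correspond bijectively to divisors of 56.
Divisors of 56: 1, 2, 4, 7, 8, 14, 28, 56.
So Z_56 has 8 subgroups.

8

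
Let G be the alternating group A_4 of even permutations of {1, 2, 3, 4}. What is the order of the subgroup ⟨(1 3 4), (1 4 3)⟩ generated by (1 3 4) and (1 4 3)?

|⟨(1 3 4)⟩| = 3 and |⟨(1 4 3)⟩| = 3, so |H| is a multiple of lcm(3, 3) = 3 and divides |G| = 12.
Closing under the operation: H = {e, (1 3 4), (1 4 3)}, so |H| = 3.

3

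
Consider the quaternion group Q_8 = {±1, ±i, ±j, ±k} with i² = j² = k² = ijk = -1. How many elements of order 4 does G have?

6

The elements of order 4 are: i, -i, j, -j, k, -k.
That's 6.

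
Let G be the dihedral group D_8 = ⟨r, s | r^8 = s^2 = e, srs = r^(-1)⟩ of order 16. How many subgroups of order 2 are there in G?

|G| = 16 and 2 | 16, so subgroups of order 2 are possible by Lagrange.
The subgroups of order 2 are: {e, r^2s}; {e, r^3s}; {e, r^4}; {e, r^4s}; … (9 in all).
So G has 9 subgroups of order 2.

9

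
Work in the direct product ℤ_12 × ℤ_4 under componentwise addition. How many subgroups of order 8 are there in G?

|G| = 48 and 8 | 48, so subgroups of order 8 are possible by Lagrange.
The subgroups of order 8 are: {(0,0), (0,1), (0,2), (0,3), (6,0), (6,1), (6,2), (6,3)}; {(0,0), (0,2), (3,0), (3,2), (6,0), (6,2), (9,0), (9,2)}; {(0,0), (0,2), (3,1), (3,3), (6,0), (6,2), (9,1), (9,3)}.
So G has 3 subgroups of order 8.

3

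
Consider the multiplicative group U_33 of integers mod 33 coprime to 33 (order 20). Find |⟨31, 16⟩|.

5

|⟨31⟩| = 5 and |⟨16⟩| = 5, so |H| is a multiple of lcm(5, 5) = 5 and divides |G| = 20.
Closing under the operation: H = {1, 4, 16, 25, 31}, so |H| = 5.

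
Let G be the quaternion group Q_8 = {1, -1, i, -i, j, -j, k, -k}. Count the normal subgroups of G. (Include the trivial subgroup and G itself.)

6

G has 6 subgroups. Checking conjugation-invariance by order — order 1: 1/1 normal; order 2: 1/1 normal; order 4: 3/3 normal; order 8: 1/1 normal.
Total normal subgroups: 6.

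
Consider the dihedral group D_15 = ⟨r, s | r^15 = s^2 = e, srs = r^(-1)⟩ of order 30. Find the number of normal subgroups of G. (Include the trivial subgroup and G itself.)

G has 28 subgroups. Checking conjugation-invariance by order — order 1: 1/1 normal; order 2: 0/15 normal; order 3: 1/1 normal; order 5: 1/1 normal; order 6: 0/5 normal; order 10: 0/3 normal; order 15: 1/1 normal; order 30: 1/1 normal.
Total normal subgroups: 5.

5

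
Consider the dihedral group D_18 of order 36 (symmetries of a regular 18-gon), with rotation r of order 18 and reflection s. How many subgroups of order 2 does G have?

|G| = 36 and 2 | 36, so subgroups of order 2 are possible by Lagrange.
The subgroups of order 2 are: {e, r^10s}; {e, r^11s}; {e, r^12s}; {e, r^13s}; … (19 in all).
So G has 19 subgroups of order 2.

19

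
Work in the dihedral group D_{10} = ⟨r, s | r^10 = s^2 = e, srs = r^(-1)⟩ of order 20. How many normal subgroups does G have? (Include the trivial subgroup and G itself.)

7

G has 22 subgroups. Checking conjugation-invariance by order — order 1: 1/1 normal; order 2: 1/11 normal; order 4: 0/5 normal; order 5: 1/1 normal; order 10: 3/3 normal; order 20: 1/1 normal.
Total normal subgroups: 7.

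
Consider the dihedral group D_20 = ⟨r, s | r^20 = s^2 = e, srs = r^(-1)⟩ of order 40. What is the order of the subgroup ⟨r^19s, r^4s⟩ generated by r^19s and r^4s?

8

|⟨r^19s⟩| = 2 and |⟨r^4s⟩| = 2, so |H| is a multiple of lcm(2, 2) = 2 and divides |G| = 40.
Closing under the operation: H = {e, r^5, r^10, r^15, r^4s, r^9s, r^14s, r^19s}, so |H| = 8.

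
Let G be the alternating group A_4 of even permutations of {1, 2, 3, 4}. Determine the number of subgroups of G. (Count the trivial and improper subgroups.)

10

|G| = 12, so by Lagrange every subgroup order divides 12. Divisors: 1, 2, 3, 4, 6, 12.
Subgroups by order — order 1: 1; order 2: 3; order 3: 4; order 4: 1; order 6: 0; order 12: 1.
Total: 1 + 3 + 4 + 1 + 0 + 1 = 10.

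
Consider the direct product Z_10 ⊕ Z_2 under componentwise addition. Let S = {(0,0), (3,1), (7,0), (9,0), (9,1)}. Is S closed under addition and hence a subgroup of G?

(9,0) ∈ S but its inverse (1,0) ∉ S, so S is not a subgroup.

No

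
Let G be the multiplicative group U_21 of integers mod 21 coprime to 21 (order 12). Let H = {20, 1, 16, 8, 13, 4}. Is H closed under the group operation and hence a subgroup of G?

No

Closure fails: 16 · 20 = 5 ∉ H. So H is not a subgroup.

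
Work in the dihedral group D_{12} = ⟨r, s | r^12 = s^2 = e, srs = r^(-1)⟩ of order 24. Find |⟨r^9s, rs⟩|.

6

|⟨r^9s⟩| = 2 and |⟨rs⟩| = 2, so |H| is a multiple of lcm(2, 2) = 2 and divides |G| = 24.
Closing under the operation: H = {e, r^4, r^8, rs, r^5s, r^9s}, so |H| = 6.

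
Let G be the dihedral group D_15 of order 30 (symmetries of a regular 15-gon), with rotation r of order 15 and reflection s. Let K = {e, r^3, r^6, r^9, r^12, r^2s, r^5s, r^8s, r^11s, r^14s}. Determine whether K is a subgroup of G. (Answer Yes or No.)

Yes

|K| = 10 divides |G| = 30, consistent with Lagrange.
K contains the identity, every element's inverse is in K, and K is closed under ·: it is a subgroup.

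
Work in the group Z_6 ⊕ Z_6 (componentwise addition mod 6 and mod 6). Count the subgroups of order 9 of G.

1

|G| = 36 and 9 | 36, so subgroups of order 9 are possible by Lagrange.
The subgroups of order 9 are: {(0,0), (0,2), (0,4), (2,0), (2,2), (2,4), (4,0), (4,2), (4,4)}.
So G has 1 subgroup of order 9.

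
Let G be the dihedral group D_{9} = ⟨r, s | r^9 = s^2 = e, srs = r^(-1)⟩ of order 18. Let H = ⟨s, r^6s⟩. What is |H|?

|⟨s⟩| = 2 and |⟨r^6s⟩| = 2, so |H| is a multiple of lcm(2, 2) = 2 and divides |G| = 18.
Closing under the operation: H = {e, r^3, r^6, s, r^3s, r^6s}, so |H| = 6.

6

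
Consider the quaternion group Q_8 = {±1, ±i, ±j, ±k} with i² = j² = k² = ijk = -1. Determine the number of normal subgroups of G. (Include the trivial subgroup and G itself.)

6

G has 6 subgroups. Checking conjugation-invariance by order — order 1: 1/1 normal; order 2: 1/1 normal; order 4: 3/3 normal; order 8: 1/1 normal.
Total normal subgroups: 6.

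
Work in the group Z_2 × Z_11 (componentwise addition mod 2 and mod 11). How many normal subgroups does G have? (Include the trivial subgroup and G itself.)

4

G is abelian, so every subgroup is normal.
G has 4 subgroups in total, hence 4 normal subgroups.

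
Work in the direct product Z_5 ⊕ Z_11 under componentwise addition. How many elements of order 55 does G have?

40

An element (a,b) has order lcm(ord(a), ord(b)); count pairs with lcm equal to 55.
Enumerating gives 40 such elements.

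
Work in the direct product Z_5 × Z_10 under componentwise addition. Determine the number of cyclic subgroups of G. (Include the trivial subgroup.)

14

Each element a generates a cyclic subgroup ⟨a⟩; distinct elements may generate the same one (a cyclic group of order d has φ(d) generators).
Cyclic subgroups by order — order 1: 1; order 2: 1; order 5: 6; order 10: 6.
Total: 14.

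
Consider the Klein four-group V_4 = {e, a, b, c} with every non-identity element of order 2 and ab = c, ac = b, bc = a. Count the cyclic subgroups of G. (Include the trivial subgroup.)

4

A cyclic subgroup of order d is generated by each of its φ(d) elements of order d, so the cyclic subgroups of order d number (#elements of order d)/φ(d).
Cyclic subgroups by order — order 1: 1; order 2: 3.
Total: 4.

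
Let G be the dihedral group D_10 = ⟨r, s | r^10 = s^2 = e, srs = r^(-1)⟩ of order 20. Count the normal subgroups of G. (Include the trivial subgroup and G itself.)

G has 22 subgroups. Checking conjugation-invariance by order — order 1: 1/1 normal; order 2: 1/11 normal; order 4: 0/5 normal; order 5: 1/1 normal; order 10: 3/3 normal; order 20: 1/1 normal.
Total normal subgroups: 7.

7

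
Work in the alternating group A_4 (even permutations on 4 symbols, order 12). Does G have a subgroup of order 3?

3 | 12. A subgroup of order 3 is {e, (1 2 3), (1 3 2)}.

Yes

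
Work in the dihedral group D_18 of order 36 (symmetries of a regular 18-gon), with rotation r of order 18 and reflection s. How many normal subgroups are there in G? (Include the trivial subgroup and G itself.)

9

G has 45 subgroups. Checking conjugation-invariance by order — order 1: 1/1 normal; order 2: 1/19 normal; order 3: 1/1 normal; order 4: 0/9 normal; order 6: 1/7 normal; order 9: 1/1 normal; order 12: 0/3 normal; order 18: 3/3 normal; order 36: 1/1 normal.
Total normal subgroups: 9.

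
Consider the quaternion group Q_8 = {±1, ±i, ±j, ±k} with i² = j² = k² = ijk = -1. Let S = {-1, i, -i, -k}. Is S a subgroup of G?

No

The identity 1 ∉ S, so S is not a subgroup.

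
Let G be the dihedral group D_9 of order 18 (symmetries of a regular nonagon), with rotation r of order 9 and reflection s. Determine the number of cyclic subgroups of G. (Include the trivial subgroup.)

12

Each element a generates a cyclic subgroup ⟨a⟩; distinct elements may generate the same one (a cyclic group of order d has φ(d) generators).
Cyclic subgroups by order — order 1: 1; order 2: 9; order 3: 1; order 9: 1.
Total: 12.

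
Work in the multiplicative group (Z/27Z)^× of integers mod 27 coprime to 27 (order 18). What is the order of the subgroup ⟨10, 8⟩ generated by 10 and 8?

6

|⟨10⟩| = 3 and |⟨8⟩| = 6, so |H| is a multiple of lcm(3, 6) = 6 and divides |G| = 18.
Closing under the operation: H = {1, 8, 10, 17, 19, 26}, so |H| = 6.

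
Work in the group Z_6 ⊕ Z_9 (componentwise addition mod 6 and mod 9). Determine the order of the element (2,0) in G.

3

The order of (2,0) in Z_6 × Z_9 is lcm(ord(2) in Z_6, ord(0) in Z_9).
ord(2) = 3 and ord(0) = 1, so |⟨(2,0)⟩| = lcm(3, 1) = 3.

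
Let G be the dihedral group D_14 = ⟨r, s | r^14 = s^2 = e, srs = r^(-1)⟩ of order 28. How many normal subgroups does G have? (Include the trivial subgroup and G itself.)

7

G has 28 subgroups. Checking conjugation-invariance by order — order 1: 1/1 normal; order 2: 1/15 normal; order 4: 0/7 normal; order 7: 1/1 normal; order 14: 3/3 normal; order 28: 1/1 normal.
Total normal subgroups: 7.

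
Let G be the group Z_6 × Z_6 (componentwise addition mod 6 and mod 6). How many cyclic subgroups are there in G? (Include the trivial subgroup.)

20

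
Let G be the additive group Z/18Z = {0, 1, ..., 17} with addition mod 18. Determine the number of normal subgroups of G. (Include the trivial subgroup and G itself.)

6

G is abelian, so every subgroup is normal.
G has 6 subgroups in total, hence 6 normal subgroups.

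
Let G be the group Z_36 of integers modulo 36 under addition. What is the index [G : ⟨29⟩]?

1

|⟨29⟩| = 36 and |G| = 36.
By Lagrange, [G : H] = |G|/|H| = 36/36 = 1.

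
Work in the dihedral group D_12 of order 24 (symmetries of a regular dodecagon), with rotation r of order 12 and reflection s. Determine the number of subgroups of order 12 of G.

|G| = 24 and 12 | 24, so subgroups of order 12 are possible by Lagrange.
The subgroups of order 12 are: {e, r, r^2, r^3, r^4, r^5, r^6, r^7, r^8, r^9, r^10, r^11}; {e, r^2, r^4, r^6, r^8, r^10, s, r^2s, r^4s, r^6s, r^8s, r^10s}; {e, r^2, r^4, r^6, r^8, r^10, rs, r^3s, r^5s, r^7s, r^9s, r^11s}.
So G has 3 subgroups of order 12.

3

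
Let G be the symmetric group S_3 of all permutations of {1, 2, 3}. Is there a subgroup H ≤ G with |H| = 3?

Yes

3 | 6. A subgroup of order 3 is {e, (1 2 3), (1 3 2)}.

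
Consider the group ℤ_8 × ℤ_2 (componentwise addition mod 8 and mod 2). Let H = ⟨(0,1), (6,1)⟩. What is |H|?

|⟨(0,1)⟩| = 2 and |⟨(6,1)⟩| = 4, so |H| is a multiple of lcm(2, 4) = 4 and divides |G| = 16.
Closing under the operation: H = {(0,0), (0,1), (2,0), (2,1), (4,0), (4,1), (6,0), (6,1)}, so |H| = 8.

8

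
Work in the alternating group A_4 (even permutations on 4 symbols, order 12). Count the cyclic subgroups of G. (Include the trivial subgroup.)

8

Each element a generates a cyclic subgroup ⟨a⟩; distinct elements may generate the same one (a cyclic group of order d has φ(d) generators).
Cyclic subgroups by order — order 1: 1; order 2: 3; order 3: 4.
Total: 8.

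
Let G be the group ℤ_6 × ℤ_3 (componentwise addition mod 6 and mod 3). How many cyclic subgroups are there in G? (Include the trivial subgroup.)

Each element a generates a cyclic subgroup ⟨a⟩; distinct elements may generate the same one (a cyclic group of order d has φ(d) generators).
Cyclic subgroups by order — order 1: 1; order 2: 1; order 3: 4; order 6: 4.
Total: 10.

10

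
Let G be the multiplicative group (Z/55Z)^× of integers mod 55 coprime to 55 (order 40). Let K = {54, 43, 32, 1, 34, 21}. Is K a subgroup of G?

|K| = 6 does not divide |G| = 40, so by Lagrange K is not a subgroup.

No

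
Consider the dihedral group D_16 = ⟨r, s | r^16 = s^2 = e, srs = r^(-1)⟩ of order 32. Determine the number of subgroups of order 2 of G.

|G| = 32 and 2 | 32, so subgroups of order 2 are possible by Lagrange.
The subgroups of order 2 are: {e, r^10s}; {e, r^11s}; {e, r^12s}; {e, r^13s}; … (17 in all).
So G has 17 subgroups of order 2.

17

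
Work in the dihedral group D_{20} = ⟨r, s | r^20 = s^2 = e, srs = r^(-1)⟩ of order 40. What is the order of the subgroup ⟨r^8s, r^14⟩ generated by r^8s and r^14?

20

|⟨r^8s⟩| = 2 and |⟨r^14⟩| = 10, so |H| is a multiple of lcm(2, 10) = 10 and divides |G| = 40.
Closing under the operation: H = {e, r^2, r^4, r^6, r^8, r^10, r^12, r^14, r^16, r^18, s, r^2s, r^4s, r^6s, r^8s, r^10s, r^12s, r^14s, r^16s, r^18s}, so |H| = 20.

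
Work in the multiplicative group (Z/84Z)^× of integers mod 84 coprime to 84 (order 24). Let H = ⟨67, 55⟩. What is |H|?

12

|⟨67⟩| = 6 and |⟨55⟩| = 2, so |H| is a multiple of lcm(6, 2) = 6 and divides |G| = 24.
Closing under the operation: H = {1, 13, 19, 25, 31, 37, 43, 55, 61, 67, 73, 79}, so |H| = 12.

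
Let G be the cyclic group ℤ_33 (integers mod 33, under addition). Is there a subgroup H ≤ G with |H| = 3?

3 | 33. A subgroup of order 3 is {0, 11, 22}.

Yes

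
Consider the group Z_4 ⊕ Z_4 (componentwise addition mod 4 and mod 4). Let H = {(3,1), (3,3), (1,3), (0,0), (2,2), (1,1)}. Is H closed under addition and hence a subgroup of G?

No

|H| = 6 does not divide |G| = 16, so by Lagrange H is not a subgroup.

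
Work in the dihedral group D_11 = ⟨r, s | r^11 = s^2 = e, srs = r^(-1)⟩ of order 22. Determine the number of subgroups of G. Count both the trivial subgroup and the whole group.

|G| = 22, so by Lagrange every subgroup order divides 22. Divisors: 1, 2, 11, 22.
Subgroups by order — order 1: 1; order 2: 11; order 11: 1; order 22: 1.
Total: 1 + 11 + 1 + 1 = 14.

14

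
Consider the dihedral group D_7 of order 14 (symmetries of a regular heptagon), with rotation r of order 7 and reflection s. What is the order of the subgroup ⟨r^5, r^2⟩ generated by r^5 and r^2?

|⟨r^5⟩| = 7 and |⟨r^2⟩| = 7, so |H| is a multiple of lcm(7, 7) = 7 and divides |G| = 14.
Closing under the operation: H = {e, r, r^2, r^3, r^4, r^5, r^6}, so |H| = 7.

7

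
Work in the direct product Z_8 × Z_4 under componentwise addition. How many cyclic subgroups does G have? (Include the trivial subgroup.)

A cyclic subgroup of order d is generated by each of its φ(d) elements of order d, so the cyclic subgroups of order d number (#elements of order d)/φ(d).
Cyclic subgroups by order — order 1: 1; order 2: 3; order 4: 6; order 8: 4.
Total: 14.

14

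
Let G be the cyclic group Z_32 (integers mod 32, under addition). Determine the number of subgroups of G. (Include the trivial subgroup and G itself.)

Subgroups of the cyclic group Z_32 correspond bijectively to divisors of 32.
Divisors of 32: 1, 2, 4, 8, 16, 32.
So Z_32 has 6 subgroups.

6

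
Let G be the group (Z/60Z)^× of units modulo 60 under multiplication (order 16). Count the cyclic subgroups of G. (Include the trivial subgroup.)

A cyclic subgroup of order d is generated by each of its φ(d) elements of order d, so the cyclic subgroups of order d number (#elements of order d)/φ(d).
Cyclic subgroups by order — order 1: 1; order 2: 7; order 4: 4.
Total: 12.

12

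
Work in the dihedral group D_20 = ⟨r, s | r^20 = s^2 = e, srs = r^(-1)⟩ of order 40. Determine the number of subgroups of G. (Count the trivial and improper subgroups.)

48

|G| = 40, so by Lagrange every subgroup order divides 40. Divisors: 1, 2, 4, 5, 8, 10, 20, 40.
Subgroups by order — order 1: 1; order 2: 21; order 4: 11; order 5: 1; order 8: 5; order 10: 5; order 20: 3; order 40: 1.
Total: 1 + 21 + 11 + 1 + 5 + 5 + 3 + 1 = 48.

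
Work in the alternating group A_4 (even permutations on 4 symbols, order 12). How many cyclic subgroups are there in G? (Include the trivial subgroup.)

A cyclic subgroup of order d is generated by each of its φ(d) elements of order d, so the cyclic subgroups of order d number (#elements of order d)/φ(d).
Cyclic subgroups by order — order 1: 1; order 2: 3; order 3: 4.
Total: 8.

8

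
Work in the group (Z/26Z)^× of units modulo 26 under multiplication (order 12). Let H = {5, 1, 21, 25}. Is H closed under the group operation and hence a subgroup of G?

|H| = 4 divides |G| = 12, consistent with Lagrange.
H contains the identity, every element's inverse is in H, and H is closed under ·: it is a subgroup.
In fact H = ⟨21⟩.

Yes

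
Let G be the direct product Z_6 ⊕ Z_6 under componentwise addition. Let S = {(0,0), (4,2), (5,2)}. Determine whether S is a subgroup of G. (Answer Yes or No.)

(5,2) ∈ S but its inverse (1,4) ∉ S, so S is not a subgroup.

No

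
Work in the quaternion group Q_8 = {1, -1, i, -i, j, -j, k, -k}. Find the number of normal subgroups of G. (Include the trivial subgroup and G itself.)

6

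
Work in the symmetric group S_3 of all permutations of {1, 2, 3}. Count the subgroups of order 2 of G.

|G| = 6 and 2 | 6, so subgroups of order 2 are possible by Lagrange.
The subgroups of order 2 are: {e, (1 2)}; {e, (1 3)}; {e, (2 3)}.
So G has 3 subgroups of order 2.

3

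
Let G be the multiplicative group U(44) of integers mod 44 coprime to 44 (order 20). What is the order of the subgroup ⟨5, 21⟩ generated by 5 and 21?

10

|⟨5⟩| = 5 and |⟨21⟩| = 2, so |H| is a multiple of lcm(5, 2) = 10 and divides |G| = 20.
Closing under the operation: H = {1, 5, 9, 13, 17, 21, 25, 29, 37, 41}, so |H| = 10.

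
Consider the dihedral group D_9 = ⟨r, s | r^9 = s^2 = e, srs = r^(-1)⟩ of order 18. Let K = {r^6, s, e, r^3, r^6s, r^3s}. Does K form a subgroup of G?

|K| = 6 divides |G| = 18, consistent with Lagrange.
K contains the identity, every element's inverse is in K, and K is closed under ·: it is a subgroup.

Yes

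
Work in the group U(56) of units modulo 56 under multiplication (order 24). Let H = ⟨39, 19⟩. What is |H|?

|⟨39⟩| = 6 and |⟨19⟩| = 6, so |H| is a multiple of lcm(6, 6) = 6 and divides |G| = 24.
Closing under the operation: H = {1, 3, 5, 9, 13, 15, 19, 23, 25, 27, 39, 45}, so |H| = 12.

12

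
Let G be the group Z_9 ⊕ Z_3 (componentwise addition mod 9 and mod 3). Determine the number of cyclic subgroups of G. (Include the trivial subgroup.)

8

Each element a generates a cyclic subgroup ⟨a⟩; distinct elements may generate the same one (a cyclic group of order d has φ(d) generators).
Cyclic subgroups by order — order 1: 1; order 3: 4; order 9: 3.
Total: 8.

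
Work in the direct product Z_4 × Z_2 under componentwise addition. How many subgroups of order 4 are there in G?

3

|G| = 8 and 4 | 8, so subgroups of order 4 are possible by Lagrange.
The subgroups of order 4 are: {(0,0), (0,1), (2,0), (2,1)}; {(0,0), (1,0), (2,0), (3,0)}; {(0,0), (1,1), (2,0), (3,1)}.
So G has 3 subgroups of order 4.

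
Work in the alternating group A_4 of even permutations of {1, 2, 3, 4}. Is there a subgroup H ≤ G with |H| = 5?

No

5 does not divide |G| = 12, so by Lagrange no subgroup of order 5 exists.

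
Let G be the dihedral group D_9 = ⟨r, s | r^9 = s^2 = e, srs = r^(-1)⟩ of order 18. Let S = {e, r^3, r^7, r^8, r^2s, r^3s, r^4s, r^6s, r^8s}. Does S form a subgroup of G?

No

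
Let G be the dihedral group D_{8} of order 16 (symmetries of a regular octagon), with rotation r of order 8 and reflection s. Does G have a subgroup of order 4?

Yes

4 | 16. A subgroup of order 4 is {e, r^2, r^4, r^6}.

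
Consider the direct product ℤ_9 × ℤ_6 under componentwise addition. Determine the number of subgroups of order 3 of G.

|G| = 54 and 3 | 54, so subgroups of order 3 are possible by Lagrange.
The subgroups of order 3 are: {(0,0), (0,2), (0,4)}; {(0,0), (3,0), (6,0)}; {(0,0), (3,2), (6,4)}; {(0,0), (3,4), (6,2)}.
So G has 4 subgroups of order 3.

4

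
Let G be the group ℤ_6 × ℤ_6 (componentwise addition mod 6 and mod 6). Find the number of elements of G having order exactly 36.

An element (a,b) has order lcm(ord(a), ord(b)); count pairs with lcm equal to 36.
Enumerating gives 0 such elements.

0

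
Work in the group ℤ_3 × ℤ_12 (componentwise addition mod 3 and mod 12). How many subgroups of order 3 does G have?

|G| = 36 and 3 | 36, so subgroups of order 3 are possible by Lagrange.
The subgroups of order 3 are: {(0,0), (0,4), (0,8)}; {(0,0), (1,0), (2,0)}; {(0,0), (1,4), (2,8)}; {(0,0), (1,8), (2,4)}.
So G has 4 subgroups of order 3.

4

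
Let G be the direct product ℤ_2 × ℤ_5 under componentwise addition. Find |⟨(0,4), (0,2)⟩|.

5

|⟨(0,4)⟩| = 5 and |⟨(0,2)⟩| = 5, so |H| is a multiple of lcm(5, 5) = 5 and divides |G| = 10.
Closing under the operation: H = {(0,0), (0,1), (0,2), (0,3), (0,4)}, so |H| = 5.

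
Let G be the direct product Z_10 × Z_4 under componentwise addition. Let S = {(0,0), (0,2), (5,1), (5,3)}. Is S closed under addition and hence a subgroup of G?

Yes

|S| = 4 divides |G| = 40, consistent with Lagrange.
S contains the identity, every element's inverse is in S, and S is closed under +: it is a subgroup.
In fact S = ⟨(5,3)⟩.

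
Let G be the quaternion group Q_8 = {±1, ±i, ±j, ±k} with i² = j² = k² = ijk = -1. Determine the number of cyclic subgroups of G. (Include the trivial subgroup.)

Group the elements of G by the cyclic subgroup they generate; each cyclic subgroup of order d accounts for φ(d) elements.
Cyclic subgroups by order — order 1: 1; order 2: 1; order 4: 3.
Total: 5.

5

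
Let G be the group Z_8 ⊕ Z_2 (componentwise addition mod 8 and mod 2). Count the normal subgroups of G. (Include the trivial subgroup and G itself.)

G is abelian, so every subgroup is normal.
G has 11 subgroups in total, hence 11 normal subgroups.

11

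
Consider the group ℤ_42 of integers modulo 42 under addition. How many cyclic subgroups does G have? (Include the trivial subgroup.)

Group the elements of G by the cyclic subgroup they generate; each cyclic subgroup of order d accounts for φ(d) elements.
Cyclic subgroups by order — order 1: 1; order 2: 1; order 3: 1; order 6: 1; order 7: 1; order 14: 1; order 21: 1; order 42: 1.
Total: 8.

8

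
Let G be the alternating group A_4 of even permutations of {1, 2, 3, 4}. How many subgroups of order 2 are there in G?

|G| = 12 and 2 | 12, so subgroups of order 2 are possible by Lagrange.
The subgroups of order 2 are: {e, (1 2)(3 4)}; {e, (1 3)(2 4)}; {e, (1 4)(2 3)}.
So G has 3 subgroups of order 2.

3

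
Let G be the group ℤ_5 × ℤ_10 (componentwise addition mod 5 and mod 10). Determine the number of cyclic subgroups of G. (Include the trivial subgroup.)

A cyclic subgroup of order d is generated by each of its φ(d) elements of order d, so the cyclic subgroups of order d number (#elements of order d)/φ(d).
Cyclic subgroups by order — order 1: 1; order 2: 1; order 5: 6; order 10: 6.
Total: 14.

14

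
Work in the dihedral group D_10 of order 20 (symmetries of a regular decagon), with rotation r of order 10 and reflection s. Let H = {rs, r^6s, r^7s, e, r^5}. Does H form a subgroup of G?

Closure fails: r^5 · r^7s = r^2s ∉ H. So H is not a subgroup.

No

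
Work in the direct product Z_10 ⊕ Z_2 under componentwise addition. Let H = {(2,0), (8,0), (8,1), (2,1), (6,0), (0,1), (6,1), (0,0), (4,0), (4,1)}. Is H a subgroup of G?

|H| = 10 divides |G| = 20, consistent with Lagrange.
H contains the identity, every element's inverse is in H, and H is closed under +: it is a subgroup.
In fact H = ⟨(2,1)⟩.

Yes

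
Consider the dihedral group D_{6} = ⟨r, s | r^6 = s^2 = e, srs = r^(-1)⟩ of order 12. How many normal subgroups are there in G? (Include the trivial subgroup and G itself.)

G has 16 subgroups. Checking conjugation-invariance by order — order 1: 1/1 normal; order 2: 1/7 normal; order 3: 1/1 normal; order 4: 0/3 normal; order 6: 3/3 normal; order 12: 1/1 normal.
Total normal subgroups: 7.

7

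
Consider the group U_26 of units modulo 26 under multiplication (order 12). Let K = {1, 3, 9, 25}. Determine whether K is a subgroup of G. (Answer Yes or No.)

Closure fails: 3 · 25 = 23 ∉ K. So K is not a subgroup.

No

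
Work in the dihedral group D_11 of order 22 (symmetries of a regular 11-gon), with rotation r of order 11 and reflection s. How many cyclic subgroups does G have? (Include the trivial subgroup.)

13

A cyclic subgroup of order d is generated by each of its φ(d) elements of order d, so the cyclic subgroups of order d number (#elements of order d)/φ(d).
Cyclic subgroups by order — order 1: 1; order 2: 11; order 11: 1.
Total: 13.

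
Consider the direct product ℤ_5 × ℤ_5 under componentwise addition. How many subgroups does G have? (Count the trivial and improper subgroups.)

8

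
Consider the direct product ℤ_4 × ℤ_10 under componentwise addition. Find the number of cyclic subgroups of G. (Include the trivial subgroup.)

A cyclic subgroup of order d is generated by each of its φ(d) elements of order d, so the cyclic subgroups of order d number (#elements of order d)/φ(d).
Cyclic subgroups by order — order 1: 1; order 2: 3; order 4: 2; order 5: 1; order 10: 3; order 20: 2.
Total: 12.

12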